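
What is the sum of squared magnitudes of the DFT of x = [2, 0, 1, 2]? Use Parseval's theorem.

Parseval: Σ|x[n]|² = (1/N)Σ|X[k]|², so Σ|X[k]|² = N·Σ|x[n]|² = 4·9.0000

Σ|X[k]|² = N·Σ|x[n]|² = 4·9.0000 = 36.0000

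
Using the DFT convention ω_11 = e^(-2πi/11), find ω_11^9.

ω_11^9 = e^(-2πi·9/11)
= cos(-2π·9/11) + i·sin(-2π·9/11)
= cos(-18π/11) + i·sin(-18π/11)

ω_11^9 = cos(-18π/11) + i·sin(-18π/11) = 0.4154+0.9096i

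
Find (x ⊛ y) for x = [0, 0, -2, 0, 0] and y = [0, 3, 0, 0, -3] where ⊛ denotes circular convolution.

(x ⊛ y)[n] = Σ(m=0 to 4) x[m] · y[(n-m) mod 5]

Computing each output sample:
(x ⊛ y)[0] = 0
(x ⊛ y)[1] = 6
(x ⊛ y)[2] = 0
(x ⊛ y)[3] = -6
(x ⊛ y)[4] = 0

x ⊛ y = [0, 6, 0, -6, 0]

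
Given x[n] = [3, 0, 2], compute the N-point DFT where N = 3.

X[k] = Σ(n=0 to 2) x[n] · ω_3^(nk)
where ω_3 = e^(-2πi/3)

Computing each X[k]:
X[0] = 5
X[1] = 2.0000+1.7321i
X[2] = 2.0000-1.7321i

X = [5, 2.0000+1.7321i, 2.0000-1.7321i]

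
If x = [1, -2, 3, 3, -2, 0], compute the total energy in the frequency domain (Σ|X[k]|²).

Parseval: Σ|x[n]|² = (1/N)Σ|X[k]|², so Σ|X[k]|² = N·Σ|x[n]|² = 6·27.0000

Σ|X[k]|² = N·Σ|x[n]|² = 6·27.0000 = 162.0000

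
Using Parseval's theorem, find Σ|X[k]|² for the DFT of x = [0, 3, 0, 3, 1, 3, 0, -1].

Parseval: Σ|x[n]|² = (1/N)Σ|X[k]|², so Σ|X[k]|² = N·Σ|x[n]|² = 8·29.0000

Σ|X[k]|² = N·Σ|x[n]|² = 8·29.0000 = 232.0000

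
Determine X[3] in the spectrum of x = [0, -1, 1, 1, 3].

X[3] = Σ(n=0 to 4) x[n] · ω_5^(3n) where ω_5 = e^(-2πi/5)
= (0)·ω_5^0 + (-1)·ω_5^3 + (1)·ω_5^6 + (1)·ω_5^9 + (3)·ω_5^12

X[3] = -1.0000-2.3511i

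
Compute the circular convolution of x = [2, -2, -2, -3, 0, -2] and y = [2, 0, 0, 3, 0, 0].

(x ⊛ y)[n] = Σ(m=0 to 5) x[m] · y[(n-m) mod 6]

Computing each output sample:
(x ⊛ y)[0] = -5
(x ⊛ y)[1] = -4
(x ⊛ y)[2] = -10
(x ⊛ y)[3] = 0
(x ⊛ y)[4] = -6
(x ⊛ y)[5] = -10

x ⊛ y = [-5, -4, -10, 0, -6, -10]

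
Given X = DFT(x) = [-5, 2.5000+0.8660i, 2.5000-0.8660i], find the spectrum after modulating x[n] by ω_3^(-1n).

Modulation property: DFT(ω_3^(-1n)·x[n]) = X[(k-1) mod 3], so circularly shift X by 1 positions.

X[k-1] = [2.5000-0.8660i, -5, 2.5000+0.8660i]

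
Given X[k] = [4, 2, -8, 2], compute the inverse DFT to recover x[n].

x[n] = (1/4) Σ(k=0 to 3) X[k] · e^(2πikn/4)

Computing each x[n]:
x[0] = 0
x[1] = 3
x[2] = -2
x[3] = 3

x = [0, 3, -2, 3]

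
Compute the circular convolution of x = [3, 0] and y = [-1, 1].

(x ⊛ y)[n] = Σ(m=0 to 1) x[m] · y[(n-m) mod 2]

Computing each output sample:
(x ⊛ y)[0] = -3
(x ⊛ y)[1] = 3

x ⊛ y = [-3, 3]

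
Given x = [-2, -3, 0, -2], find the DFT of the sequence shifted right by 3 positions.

Time shift by 3: X_shifted[k] = ω_4^(3k) · X[k]
Shifted x = [-3, 0, -2, -2]

DFT(x[n-3]) = [-7, -1-2i, -3, -1+2i]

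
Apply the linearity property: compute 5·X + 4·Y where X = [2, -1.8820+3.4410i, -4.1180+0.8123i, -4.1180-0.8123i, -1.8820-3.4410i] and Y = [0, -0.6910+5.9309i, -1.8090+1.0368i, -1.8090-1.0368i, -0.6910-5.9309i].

By linearity: DFT(5x + 4y) = 5·DFT(x) + 4·DFT(y)
= 5·[2, -1.8820+3.4410i, -4.1180+0.8123i, -4.1180-0.8123i, -1.8820-3.4410i] + 4·[0, -0.6910+5.9309i, -1.8090+1.0368i, -1.8090-1.0368i, -0.6910-5.9309i]

Computing element-wise:
Z[0] = 5·(2) + 4·(0) = 10
Z[1] = 5·(-1.8820+3.4410i) + 4·(-0.6910+5.9309i) = -12.1740+40.9286i
Z[2] = 5·(-4.1180+0.8123i) + 4·(-1.8090+1.0368i) = -27.8260+8.2087i
Z[3] = 5·(-4.1180-0.8123i) + 4·(-1.8090-1.0368i) = -27.8260-8.2087i
Z[4] = 5·(-1.8820-3.4410i) + 4·(-0.6910-5.9309i) = -12.1740-40.9286i

DFT(5x + 4y) = 5·X + 4·Y = [10, -12.1740+40.9286i, -27.8260+8.2087i, -27.8260-8.2087i, -12.1740-40.9286i]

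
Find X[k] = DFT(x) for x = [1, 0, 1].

X[k] = Σ(n=0 to 2) x[n] · ω_3^(nk)
where ω_3 = e^(-2πi/3)

Computing each X[k]:
X[0] = 2
X[1] = 0.5000+0.8660i
X[2] = 0.5000-0.8660i

X = [2, 0.5000+0.8660i, 0.5000-0.8660i]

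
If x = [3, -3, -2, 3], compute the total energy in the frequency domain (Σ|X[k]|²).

Parseval: Σ|x[n]|² = (1/N)Σ|X[k]|², so Σ|X[k]|² = N·Σ|x[n]|² = 4·31.0000

Σ|X[k]|² = N·Σ|x[n]|² = 4·31.0000 = 124.0000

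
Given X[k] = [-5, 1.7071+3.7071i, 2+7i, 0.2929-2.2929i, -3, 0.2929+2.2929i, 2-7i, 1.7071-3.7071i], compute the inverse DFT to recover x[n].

x[n] = (1/8) Σ(k=0 to 7) X[k] · e^(2πikn/8)

Computing each x[n]:
x[0] = 0
x[1] = -2
x[2] = -3
x[3] = 1
x[4] = -1
x[5] = -2
x[6] = 0
x[7] = 2

x = [0, -2, -3, 1, -1, -2, 0, 2]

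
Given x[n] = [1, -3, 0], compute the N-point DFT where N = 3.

X[k] = Σ(n=0 to 2) x[n] · ω_3^(nk)
where ω_3 = e^(-2πi/3)

Computing each X[k]:
X[0] = -2
X[1] = 2.5000+2.5981i
X[2] = 2.5000-2.5981i

X = [-2, 2.5000+2.5981i, 2.5000-2.5981i]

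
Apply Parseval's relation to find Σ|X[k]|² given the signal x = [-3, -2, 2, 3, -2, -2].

Parseval: Σ|x[n]|² = (1/N)Σ|X[k]|², so Σ|X[k]|² = N·Σ|x[n]|² = 6·34.0000

Σ|X[k]|² = N·Σ|x[n]|² = 6·34.0000 = 204.0000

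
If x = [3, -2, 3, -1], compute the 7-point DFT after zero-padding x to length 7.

Original 4-point DFT: [3, 1i, 9, -1i]
Zero-padded 7-point DFT provides frequency interpolation.

DFT_7([x, 0, ...]) = [3, 1.9864-0.9272i, 0.1186+2.4697i, 6.8949+4.1882i, 6.8949-4.1882i, 0.1186-2.4697i, 1.9864+0.9272i]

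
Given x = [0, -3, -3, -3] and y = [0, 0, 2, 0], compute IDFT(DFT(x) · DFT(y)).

(x ⊛ y)[n] = Σ(m=0 to 3) x[m] · y[(n-m) mod 4]

Computing each output sample:
(x ⊛ y)[0] = -6
(x ⊛ y)[1] = -6
(x ⊛ y)[2] = 0
(x ⊛ y)[3] = -6

x ⊛ y = [-6, -6, 0, -6]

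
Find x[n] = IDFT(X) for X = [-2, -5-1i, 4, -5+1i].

x[n] = (1/4) Σ(k=0 to 3) X[k] · e^(2πikn/4)

Computing each x[n]:
x[0] = -2
x[1] = -1
x[2] = 3
x[3] = -2

x = [-2, -1, 3, -2]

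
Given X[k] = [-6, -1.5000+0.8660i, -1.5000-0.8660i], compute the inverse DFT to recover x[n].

x[n] = (1/3) Σ(k=0 to 2) X[k] · e^(2πikn/3)

Computing each x[n]:
x[0] = -3
x[1] = -2
x[2] = -1

x = [-3, -2, -1]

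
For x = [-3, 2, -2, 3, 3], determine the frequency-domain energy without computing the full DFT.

Parseval: Σ|x[n]|² = (1/N)Σ|X[k]|², so Σ|X[k]|² = N·Σ|x[n]|² = 5·35.0000

Σ|X[k]|² = N·Σ|x[n]|² = 5·35.0000 = 175.0000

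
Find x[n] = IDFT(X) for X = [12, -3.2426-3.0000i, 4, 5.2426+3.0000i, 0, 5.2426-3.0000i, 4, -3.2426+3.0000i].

x[n] = (1/8) Σ(k=0 to 7) X[k] · e^(2πikn/8)

Computing each x[n]:
x[0] = 3
x[1] = 0
x[2] = 2
x[3] = 3
x[4] = 2
x[5] = 3
x[6] = -1
x[7] = 0

x = [3, 0, 2, 3, 2, 3, -1, 0]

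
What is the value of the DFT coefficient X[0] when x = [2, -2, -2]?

X[0] = Σ(n=0 to 2) x[n] · ω_3^0 = Σ x[n]
= (2) + (-2) + (-2)

X[0] = -2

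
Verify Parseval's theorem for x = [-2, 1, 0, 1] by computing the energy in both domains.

Time domain:
Σ|x[n]|² = |-2|² + |1|² + |0|² + |1|² = 6.0000

Frequency domain:
(1/4)Σ|X[k]|² = (1/4)(|0|² + |-2|² + |-4|² + |-2|²) = (1/4)·24.0000 = 6.0000

Both sides agree, confirming Parseval's theorem.

Σ|x[n]|² = (1/N)Σ|X[k]|² = 6.0000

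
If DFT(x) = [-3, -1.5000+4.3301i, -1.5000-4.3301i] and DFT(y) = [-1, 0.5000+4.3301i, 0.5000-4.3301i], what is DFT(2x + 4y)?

By linearity: DFT(2x + 4y) = 2·DFT(x) + 4·DFT(y)
= 2·[-3, -1.5000+4.3301i, -1.5000-4.3301i] + 4·[-1, 0.5000+4.3301i, 0.5000-4.3301i]

Computing element-wise:
Z[0] = 2·(-3) + 4·(-1) = -10
Z[1] = 2·(-1.5000+4.3301i) + 4·(0.5000+4.3301i) = -1.0000+25.9806i
Z[2] = 2·(-1.5000-4.3301i) + 4·(0.5000-4.3301i) = -1.0000-25.9806i

DFT(2x + 4y) = 2·X + 4·Y = [-10, -1.0000+25.9806i, -1.0000-25.9806i]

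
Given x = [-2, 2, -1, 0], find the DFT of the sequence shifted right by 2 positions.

Time shift by 2: X_shifted[k] = ω_4^(2k) · X[k]
Shifted x = [-1, 0, -2, 2]

DFT(x[n-2]) = [-1, 1+2i, -5, 1-2i]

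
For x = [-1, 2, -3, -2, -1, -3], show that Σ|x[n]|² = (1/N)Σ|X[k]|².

Time domain:
Σ|x[n]|² = |-1|² + |2|² + |-3|² + |-2|² + |-1|² + |-3|² = 28.0000

Frequency domain:
(1/6)Σ|X[k]|² = (1/6)(|-8|² + |2.5000-2.5981i|² + |-0.5000-6.0622i|² + |-2|² + |-0.5000+6.0622i|² + |2.5000+2.5981i|²) = (1/6)·168.0000 = 28.0000

Both sides agree, confirming Parseval's theorem.

Σ|x[n]|² = (1/N)Σ|X[k]|² = 28.0000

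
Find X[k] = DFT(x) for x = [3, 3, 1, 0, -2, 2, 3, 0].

X[k] = Σ(n=0 to 7) x[n] · ω_8^(nk)
where ω_8 = e^(-2πi/8)

Computing each X[k]:
X[0] = 10
X[1] = 5.7071+1.2929i
X[2] = -3-5i
X[3] = 4.2929-2.7071i
X[4] = 0
X[5] = 4.2929+2.7071i
X[6] = -3+5i
X[7] = 5.7071-1.2929i

X = [10, 5.7071+1.2929i, -3-5i, 4.2929-2.7071i, 0, 4.2929+2.7071i, -3+5i, 5.7071-1.2929i]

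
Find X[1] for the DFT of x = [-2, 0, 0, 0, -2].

X[1] = Σ(n=0 to 4) x[n] · ω_5^(1n) where ω_5 = e^(-2πi/5)
= (-2)·ω_5^0 + (0)·ω_5^1 + (0)·ω_5^2 + (0)·ω_5^3 + (-2)·ω_5^4

X[1] = -2.6180-1.9021i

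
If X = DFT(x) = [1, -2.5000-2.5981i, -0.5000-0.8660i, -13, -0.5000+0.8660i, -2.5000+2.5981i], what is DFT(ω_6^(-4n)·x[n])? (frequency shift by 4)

Modulation property: DFT(ω_6^(-4n)·x[n]) = X[(k-4) mod 6], so circularly shift X by 4 positions.

X[k-4] = [-0.5000-0.8660i, -13, -0.5000+0.8660i, -2.5000+2.5981i, 1, -2.5000-2.5981i]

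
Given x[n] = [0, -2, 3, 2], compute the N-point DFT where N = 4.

X[k] = Σ(n=0 to 3) x[n] · ω_4^(nk)
where ω_4 = e^(-2πi/4)

Computing each X[k]:
X[0] = 3
X[1] = -3+4i
X[2] = 3
X[3] = -3-4i

X = [3, -3+4i, 3, -3-4i]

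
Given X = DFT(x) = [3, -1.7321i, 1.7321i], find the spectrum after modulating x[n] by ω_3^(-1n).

Modulation property: DFT(ω_3^(-1n)·x[n]) = X[(k-1) mod 3], so circularly shift X by 1 positions.

X[k-1] = [1.7321i, 3, -1.7321i]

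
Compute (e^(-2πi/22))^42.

Since ω_22^22 = 1, powers reduce modulo 22.
42 mod 22 = 20
So ω_22^42 = ω_22^20 = e^(-2πi·20/22)

ω_22^42 = ω_22^20 = 0.8413+0.5406i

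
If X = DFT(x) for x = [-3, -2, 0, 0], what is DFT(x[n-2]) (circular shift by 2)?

Time shift by 2: X_shifted[k] = ω_4^(2k) · X[k]
Shifted x = [0, 0, -3, -2]

DFT(x[n-2]) = [-5, 3-2i, -1, 3+2i]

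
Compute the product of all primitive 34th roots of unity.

The primitive 34th roots of unity are ω_34^k for k coprime to 34: k ∈ {1, 3, 5, 7, 9, 11, 13, 15, 19, 21, 23, 25, 27, 29, 31, 33}
Their product equals the constant term of the cyclotomic polynomial Φ_34(x) up to sign.
For n ≥ 3, the product of all primitive nth roots of unity is 1. (For n=1 it is 1; for n=2 it is -1.)

1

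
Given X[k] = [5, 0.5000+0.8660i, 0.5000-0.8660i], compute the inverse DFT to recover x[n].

x[n] = (1/3) Σ(k=0 to 2) X[k] · e^(2πikn/3)

Computing each x[n]:
x[0] = 2
x[1] = 1
x[2] = 2

x = [2, 1, 2]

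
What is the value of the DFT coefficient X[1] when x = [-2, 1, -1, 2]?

X[1] = Σ(n=0 to 3) x[n] · ω_4^(1n) where ω_4 = e^(-2πi/4)
= (-2)·ω_4^0 + (1)·ω_4^1 + (-1)·ω_4^2 + (2)·ω_4^3

X[1] = -1+1i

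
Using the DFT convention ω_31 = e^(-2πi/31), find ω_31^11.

ω_31^11 = e^(-2πi·11/31)
= cos(-2π·11/31) + i·sin(-2π·11/31)
= cos(-22π/31) + i·sin(-22π/31)

ω_31^11 = cos(-22π/31) + i·sin(-22π/31) = -0.6121-0.7908i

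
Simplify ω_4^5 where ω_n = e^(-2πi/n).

Since ω_4^4 = 1, powers reduce modulo 4.
5 mod 4 = 1
So ω_4^5 = ω_4^1 = e^(-2πi·1/4)

ω_4^5 = ω_4^1 = -1i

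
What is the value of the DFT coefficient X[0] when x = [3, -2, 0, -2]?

X[0] = Σ(n=0 to 3) x[n] · ω_4^0 = Σ x[n]
= (3) + (-2) + (0) + (-2)

X[0] = -1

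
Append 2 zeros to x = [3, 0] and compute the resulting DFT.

Original 2-point DFT: [3, 3]
Zero-padded 4-point DFT provides frequency interpolation.

DFT_4([x, 0, ...]) = [3, 3, 3, 3]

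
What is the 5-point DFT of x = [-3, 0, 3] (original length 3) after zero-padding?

Original 3-point DFT: [0, -4.5000+2.5981i, -4.5000-2.5981i]
Zero-padded 5-point DFT provides frequency interpolation.

DFT_5([x, 0, ...]) = [0, -5.4271-1.7634i, -2.0729+2.8532i, -2.0729-2.8532i, -5.4271+1.7634i]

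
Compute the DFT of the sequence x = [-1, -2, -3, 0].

X[k] = Σ(n=0 to 3) x[n] · ω_4^(nk)
where ω_4 = e^(-2πi/4)

Computing each X[k]:
X[0] = -6
X[1] = 2+2i
X[2] = -2
X[3] = 2-2i

X = [-6, 2+2i, -2, 2-2i]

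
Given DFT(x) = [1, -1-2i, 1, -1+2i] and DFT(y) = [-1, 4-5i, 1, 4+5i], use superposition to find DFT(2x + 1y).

By linearity: DFT(2x + 1y) = 2·DFT(x) + 1·DFT(y)
= 2·[1, -1-2i, 1, -1+2i] + 1·[-1, 4-5i, 1, 4+5i]

Computing element-wise:
Z[0] = 2·(1) + 1·(-1) = 1
Z[1] = 2·(-1-2i) + 1·(4-5i) = 2-9i
Z[2] = 2·(1) + 1·(1) = 3
Z[3] = 2·(-1+2i) + 1·(4+5i) = 2+9i

DFT(2x + 1y) = 2·X + 1·Y = [1, 2-9i, 3, 2+9i]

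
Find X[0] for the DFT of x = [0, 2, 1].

X[0] = Σ(n=0 to 2) x[n] · ω_3^0 = Σ x[n]
= (0) + (2) + (1)

X[0] = 3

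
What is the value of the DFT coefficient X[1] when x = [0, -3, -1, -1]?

X[1] = Σ(n=0 to 3) x[n] · ω_4^(1n) where ω_4 = e^(-2πi/4)
= (0)·ω_4^0 + (-3)·ω_4^1 + (-1)·ω_4^2 + (-1)·ω_4^3

X[1] = 1+2i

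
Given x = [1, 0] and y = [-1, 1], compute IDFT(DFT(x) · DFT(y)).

(x ⊛ y)[n] = Σ(m=0 to 1) x[m] · y[(n-m) mod 2]

Computing each output sample:
(x ⊛ y)[0] = -1
(x ⊛ y)[1] = 1

x ⊛ y = [-1, 1]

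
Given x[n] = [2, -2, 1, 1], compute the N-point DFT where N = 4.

X[k] = Σ(n=0 to 3) x[n] · ω_4^(nk)
where ω_4 = e^(-2πi/4)

Computing each X[k]:
X[0] = 2
X[1] = 1+3i
X[2] = 4
X[3] = 1-3i

X = [2, 1+3i, 4, 1-3i]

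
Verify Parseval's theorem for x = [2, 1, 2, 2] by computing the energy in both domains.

Time domain:
Σ|x[n]|² = |2|² + |1|² + |2|² + |2|² = 13.0000

Frequency domain:
(1/4)Σ|X[k]|² = (1/4)(|7|² + |1i|² + |1|² + |-1i|²) = (1/4)·52.0000 = 13.0000

Both sides agree, confirming Parseval's theorem.

Σ|x[n]|² = (1/N)Σ|X[k]|² = 13.0000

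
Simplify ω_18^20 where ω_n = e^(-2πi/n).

Since ω_18^18 = 1, powers reduce modulo 18.
20 mod 18 = 2
So ω_18^20 = ω_18^2 = e^(-2πi·2/18)

ω_18^20 = ω_18^2 = 0.7660-0.6428i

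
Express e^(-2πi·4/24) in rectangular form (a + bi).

ω_24^4 = e^(-2πi·4/24)
= cos(-2π·4/24) + i·sin(-2π·4/24)
= cos(-8π/24) + i·sin(-8π/24)

ω_24^4 = cos(-8π/24) + i·sin(-8π/24) = 0.5000-0.8660i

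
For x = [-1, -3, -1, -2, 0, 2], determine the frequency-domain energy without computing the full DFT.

Parseval: Σ|x[n]|² = (1/N)Σ|X[k]|², so Σ|X[k]|² = N·Σ|x[n]|² = 6·19.0000

Σ|X[k]|² = N·Σ|x[n]|² = 6·19.0000 = 114.0000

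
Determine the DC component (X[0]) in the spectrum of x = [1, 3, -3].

X[0] = Σ(n=0 to 2) x[n] · ω_3^0 = Σ x[n]
= (1) + (3) + (-3)

X[0] = 1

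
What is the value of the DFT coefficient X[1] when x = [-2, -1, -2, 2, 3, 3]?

X[1] = Σ(n=0 to 5) x[n] · ω_6^(1n) where ω_6 = e^(-2πi/6)
= (-2)·ω_6^0 + (-1)·ω_6^1 + (-2)·ω_6^2 + (2)·ω_6^3 + (3)·ω_6^4 + (3)·ω_6^5

X[1] = -3.5000+7.7942i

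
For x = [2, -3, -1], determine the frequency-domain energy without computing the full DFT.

Parseval: Σ|x[n]|² = (1/N)Σ|X[k]|², so Σ|X[k]|² = N·Σ|x[n]|² = 3·14.0000

Σ|X[k]|² = N·Σ|x[n]|² = 3·14.0000 = 42.0000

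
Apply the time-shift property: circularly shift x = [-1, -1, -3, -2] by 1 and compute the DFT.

Time shift by 1: X_shifted[k] = ω_4^(1k) · X[k]
Shifted x = [-2, -1, -1, -3]

DFT(x[n-1]) = [-7, -1-2i, 1, -1+2i]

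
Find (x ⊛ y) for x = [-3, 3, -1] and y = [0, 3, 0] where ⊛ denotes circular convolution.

(x ⊛ y)[n] = Σ(m=0 to 2) x[m] · y[(n-m) mod 3]

Computing each output sample:
(x ⊛ y)[0] = -3
(x ⊛ y)[1] = -9
(x ⊛ y)[2] = 9

x ⊛ y = [-3, -9, 9]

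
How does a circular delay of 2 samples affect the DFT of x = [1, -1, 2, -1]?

Time shift by 2: X_shifted[k] = ω_4^(2k) · X[k]
Shifted x = [2, -1, 1, -1]

DFT(x[n-2]) = [1, 1, 5, 1]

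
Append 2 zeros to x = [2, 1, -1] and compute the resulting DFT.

Original 3-point DFT: [2, 2.0000-1.7321i, 2.0000+1.7321i]
Zero-padded 5-point DFT provides frequency interpolation.

DFT_5([x, 0, ...]) = [2, 3.1180-0.3633i, 0.8820-1.5388i, 0.8820+1.5388i, 3.1180+0.3633i]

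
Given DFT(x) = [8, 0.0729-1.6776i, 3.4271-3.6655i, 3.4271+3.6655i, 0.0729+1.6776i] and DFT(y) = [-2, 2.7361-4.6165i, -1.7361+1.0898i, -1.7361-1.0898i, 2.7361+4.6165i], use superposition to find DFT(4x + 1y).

By linearity: DFT(4x + 1y) = 4·DFT(x) + 1·DFT(y)
= 4·[8, 0.0729-1.6776i, 3.4271-3.6655i, 3.4271+3.6655i, 0.0729+1.6776i] + 1·[-2, 2.7361-4.6165i, -1.7361+1.0898i, -1.7361-1.0898i, 2.7361+4.6165i]

Computing element-wise:
Z[0] = 4·(8) + 1·(-2) = 30
Z[1] = 4·(0.0729-1.6776i) + 1·(2.7361-4.6165i) = 3.0277-11.3269i
Z[2] = 4·(3.4271-3.6655i) + 1·(-1.7361+1.0898i) = 11.9723-13.5722i
Z[3] = 4·(3.4271+3.6655i) + 1·(-1.7361-1.0898i) = 11.9723+13.5722i
Z[4] = 4·(0.0729+1.6776i) + 1·(2.7361+4.6165i) = 3.0277+11.3269i

DFT(4x + 1y) = 4·X + 1·Y = [30, 3.0277-11.3269i, 11.9723-13.5722i, 11.9723+13.5722i, 3.0277+11.3269i]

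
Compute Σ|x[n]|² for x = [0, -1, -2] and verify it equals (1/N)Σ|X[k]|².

Time domain:
Σ|x[n]|² = |0|² + |-1|² + |-2|² = 5.0000

Frequency domain:
(1/3)Σ|X[k]|² = (1/3)(|-3|² + |1.5000-0.8660i|² + |1.5000+0.8660i|²) = (1/3)·15.0000 = 5.0000

Both sides agree, confirming Parseval's theorem.

Σ|x[n]|² = (1/N)Σ|X[k]|² = 5.0000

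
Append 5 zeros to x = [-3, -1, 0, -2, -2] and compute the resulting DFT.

Original 5-point DFT: [-8, -2.3090-2.1266i, -1.1910+1.3143i, -1.1910-1.3143i, -2.3090+2.1266i]
Zero-padded 10-point DFT provides frequency interpolation.

DFT_10([x, 0, ...]) = [-8, -1.5729+3.6655i, -2.3090-2.1266i, -4.9271+1.6776i, -1.1910+1.3143i, -2, -1.1910-1.3143i, -4.9271-1.6776i, -2.3090+2.1266i, -1.5729-3.6655i]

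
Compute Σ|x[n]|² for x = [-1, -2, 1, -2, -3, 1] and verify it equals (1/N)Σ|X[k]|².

Time domain:
Σ|x[n]|² = |-1|² + |-2|² + |1|² + |-2|² + |-3|² + |1|² = 20.0000

Frequency domain:
(1/6)Σ|X[k]|² = (1/6)(|-6|² + |1.5000-0.8660i|² + |-1.5000+6.0622i|² + |0|² + |-1.5000-6.0622i|² + |1.5000+0.8660i|²) = (1/6)·120.0000 = 20.0000

Both sides agree, confirming Parseval's theorem.

Σ|x[n]|² = (1/N)Σ|X[k]|² = 20.0000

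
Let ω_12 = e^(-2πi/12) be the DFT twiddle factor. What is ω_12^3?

ω_12^3 = e^(-2πi·3/12)
= cos(-2π·3/12) + i·sin(-2π·3/12)
= cos(-6π/12) + i·sin(-6π/12)

ω_12^3 = cos(-6π/12) + i·sin(-6π/12) = -1i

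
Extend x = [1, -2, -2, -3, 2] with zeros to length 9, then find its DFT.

Original 5-point DFT: [-4, 5.0451+3.2164i, -0.5451+3.3022i, -0.5451-3.3022i, 5.0451-3.2164i]
Zero-padded 9-point DFT provides frequency interpolation.

DFT_9([x, 0, ...]) = [-4, -1.2588+5.1692i, 5.5642+1.3412i, -1.0000-1.7321i, 3.1946+3.9662i, 3.1946-3.9662i, -1.0000+1.7321i, 5.5642-1.3412i, -1.2588-5.1692i]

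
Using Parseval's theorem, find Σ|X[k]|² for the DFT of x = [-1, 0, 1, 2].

Parseval: Σ|x[n]|² = (1/N)Σ|X[k]|², so Σ|X[k]|² = N·Σ|x[n]|² = 4·6.0000

Σ|X[k]|² = N·Σ|x[n]|² = 4·6.0000 = 24.0000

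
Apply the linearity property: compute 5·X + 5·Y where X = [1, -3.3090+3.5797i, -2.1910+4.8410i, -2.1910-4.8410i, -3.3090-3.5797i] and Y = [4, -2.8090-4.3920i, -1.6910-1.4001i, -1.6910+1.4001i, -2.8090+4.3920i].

By linearity: DFT(5x + 5y) = 5·DFT(x) + 5·DFT(y)
= 5·[1, -3.3090+3.5797i, -2.1910+4.8410i, -2.1910-4.8410i, -3.3090-3.5797i] + 5·[4, -2.8090-4.3920i, -1.6910-1.4001i, -1.6910+1.4001i, -2.8090+4.3920i]

Computing element-wise:
Z[0] = 5·(1) + 5·(4) = 25
Z[1] = 5·(-3.3090+3.5797i) + 5·(-2.8090-4.3920i) = -30.5900-4.0615i
Z[2] = 5·(-2.1910+4.8410i) + 5·(-1.6910-1.4001i) = -19.4100+17.2045i
Z[3] = 5·(-2.1910-4.8410i) + 5·(-1.6910+1.4001i) = -19.4100-17.2045i
Z[4] = 5·(-3.3090-3.5797i) + 5·(-2.8090+4.3920i) = -30.5900+4.0615i

DFT(5x + 5y) = 5·X + 5·Y = [25, -30.5900-4.0615i, -19.4100+17.2045i, -19.4100-17.2045i, -30.5900+4.0615i]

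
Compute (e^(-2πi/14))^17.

Since ω_14^14 = 1, powers reduce modulo 14.
17 mod 14 = 3
So ω_14^17 = ω_14^3 = e^(-2πi·3/14)

ω_14^17 = ω_14^3 = 0.2225-0.9749i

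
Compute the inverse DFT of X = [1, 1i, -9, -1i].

x[n] = (1/4) Σ(k=0 to 3) X[k] · e^(2πikn/4)

Computing each x[n]:
x[0] = -2
x[1] = 2
x[2] = -2
x[3] = 3

x = [-2, 2, -2, 3]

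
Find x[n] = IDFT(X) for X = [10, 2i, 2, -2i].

x[n] = (1/4) Σ(k=0 to 3) X[k] · e^(2πikn/4)

Computing each x[n]:
x[0] = 3
x[1] = 1
x[2] = 3
x[3] = 3

x = [3, 1, 3, 3]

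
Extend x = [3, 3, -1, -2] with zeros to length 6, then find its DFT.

Original 4-point DFT: [3, 4-5i, 1, 4+5i]
Zero-padded 6-point DFT provides frequency interpolation.

DFT_6([x, 0, ...]) = [3, 7.0000-1.7321i, -3.4641i, 1, 3.4641i, 7.0000+1.7321i]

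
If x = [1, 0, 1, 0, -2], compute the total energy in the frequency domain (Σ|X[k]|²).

Parseval: Σ|x[n]|² = (1/N)Σ|X[k]|², so Σ|X[k]|² = N·Σ|x[n]|² = 5·6.0000

Σ|X[k]|² = N·Σ|x[n]|² = 5·6.0000 = 30.0000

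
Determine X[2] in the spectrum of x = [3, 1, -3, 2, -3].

X[2] = Σ(n=0 to 4) x[n] · ω_5^(2n) where ω_5 = e^(-2πi/5)
= (3)·ω_5^0 + (1)·ω_5^2 + (-3)·ω_5^4 + (2)·ω_5^6 + (-3)·ω_5^8

X[2] = 4.3090-7.1064i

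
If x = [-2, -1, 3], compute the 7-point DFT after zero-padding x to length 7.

Original 3-point DFT: [0, -3.0000+3.4641i, -3.0000-3.4641i]
Zero-padded 7-point DFT provides frequency interpolation.

DFT_7([x, 0, ...]) = [0, -3.2911-2.1430i, -4.4804+2.2766i, 0.7714+2.7794i, 0.7714-2.7794i, -4.4804-2.2766i, -3.2911+2.1430i]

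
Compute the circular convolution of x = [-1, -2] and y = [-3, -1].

(x ⊛ y)[n] = Σ(m=0 to 1) x[m] · y[(n-m) mod 2]

Computing each output sample:
(x ⊛ y)[0] = 5
(x ⊛ y)[1] = 7

x ⊛ y = [5, 7]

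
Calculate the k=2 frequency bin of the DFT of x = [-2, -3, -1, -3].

X[2] = Σ(n=0 to 3) x[n] · ω_4^(2n) where ω_4 = e^(-2πi/4)
= (-2)·ω_4^0 + (-3)·ω_4^2 + (-1)·ω_4^4 + (-3)·ω_4^6

X[2] = 3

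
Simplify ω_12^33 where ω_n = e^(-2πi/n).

Since ω_12^12 = 1, powers reduce modulo 12.
33 mod 12 = 9
So ω_12^33 = ω_12^9 = e^(-2πi·9/12)

ω_12^33 = ω_12^9 = 1i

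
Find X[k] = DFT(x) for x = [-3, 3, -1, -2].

X[k] = Σ(n=0 to 3) x[n] · ω_4^(nk)
where ω_4 = e^(-2πi/4)

Computing each X[k]:
X[0] = -3
X[1] = -2-5i
X[2] = -5
X[3] = -2+5i

X = [-3, -2-5i, -5, -2+5i]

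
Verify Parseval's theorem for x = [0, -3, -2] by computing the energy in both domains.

Time domain:
Σ|x[n]|² = |0|² + |-3|² + |-2|² = 13.0000

Frequency domain:
(1/3)Σ|X[k]|² = (1/3)(|-5|² + |2.5000+0.8660i|² + |2.5000-0.8660i|²) = (1/3)·39.0000 = 13.0000

Both sides agree, confirming Parseval's theorem.

Σ|x[n]|² = (1/N)Σ|X[k]|² = 13.0000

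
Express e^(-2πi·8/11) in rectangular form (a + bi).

ω_11^8 = e^(-2πi·8/11)
= cos(-2π·8/11) + i·sin(-2π·8/11)
= cos(-16π/11) + i·sin(-16π/11)

ω_11^8 = cos(-16π/11) + i·sin(-16π/11) = -0.1423+0.9898i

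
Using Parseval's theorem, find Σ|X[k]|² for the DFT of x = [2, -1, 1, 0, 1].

Parseval: Σ|x[n]|² = (1/N)Σ|X[k]|², so Σ|X[k]|² = N·Σ|x[n]|² = 5·7.0000

Σ|X[k]|² = N·Σ|x[n]|² = 5·7.0000 = 35.0000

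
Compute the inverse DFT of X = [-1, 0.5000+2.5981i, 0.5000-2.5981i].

x[n] = (1/3) Σ(k=0 to 2) X[k] · e^(2πikn/3)

Computing each x[n]:
x[0] = 0
x[1] = -2
x[2] = 1

x = [0, -2, 1]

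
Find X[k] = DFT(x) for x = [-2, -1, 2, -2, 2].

X[k] = Σ(n=0 to 4) x[n] · ω_5^(nk)
where ω_5 = e^(-2πi/5)

Computing each X[k]:
X[0] = -1
X[1] = -1.6910+0.5020i
X[2] = -2.8090+5.5676i
X[3] = -2.8090-5.5676i
X[4] = -1.6910-0.5020i

X = [-1, -1.6910+0.5020i, -2.8090+5.5676i, -2.8090-5.5676i, -1.6910-0.5020i]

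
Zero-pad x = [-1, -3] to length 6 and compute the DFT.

Original 2-point DFT: [-4, 2]
Zero-padded 6-point DFT provides frequency interpolation.

DFT_6([x, 0, ...]) = [-4, -2.5000+2.5981i, 0.5000+2.5981i, 2, 0.5000-2.5981i, -2.5000-2.5981i]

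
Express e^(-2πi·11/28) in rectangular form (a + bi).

ω_28^11 = e^(-2πi·11/28)
= cos(-2π·11/28) + i·sin(-2π·11/28)
= cos(-22π/28) + i·sin(-22π/28)

ω_28^11 = cos(-22π/28) + i·sin(-22π/28) = -0.7818-0.6235i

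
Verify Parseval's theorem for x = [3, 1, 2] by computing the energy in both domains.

Time domain:
Σ|x[n]|² = |3|² + |1|² + |2|² = 14.0000

Frequency domain:
(1/3)Σ|X[k]|² = (1/3)(|6|² + |1.5000+0.8660i|² + |1.5000-0.8660i|²) = (1/3)·42.0000 = 14.0000

Both sides agree, confirming Parseval's theorem.

Σ|x[n]|² = (1/N)Σ|X[k]|² = 14.0000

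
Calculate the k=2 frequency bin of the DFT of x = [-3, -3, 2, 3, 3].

X[2] = Σ(n=0 to 4) x[n] · ω_5^(2n) where ω_5 = e^(-2πi/5)
= (-3)·ω_5^0 + (-3)·ω_5^2 + (2)·ω_5^4 + (3)·ω_5^6 + (3)·ω_5^8

X[2] = -1.4549+2.5757i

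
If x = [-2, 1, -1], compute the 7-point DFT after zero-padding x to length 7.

Original 3-point DFT: [-2, -2.0000-1.7321i, -2.0000+1.7321i]
Zero-padded 7-point DFT provides frequency interpolation.

DFT_7([x, 0, ...]) = [-2, -1.1540+0.1931i, -1.3216-1.4088i, -3.5245-1.2157i, -3.5245+1.2157i, -1.3216+1.4088i, -1.1540-0.1931i]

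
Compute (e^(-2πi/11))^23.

Since ω_11^11 = 1, powers reduce modulo 11.
23 mod 11 = 1
So ω_11^23 = ω_11^1 = e^(-2πi·1/11)

ω_11^23 = ω_11^1 = 0.8413-0.5406i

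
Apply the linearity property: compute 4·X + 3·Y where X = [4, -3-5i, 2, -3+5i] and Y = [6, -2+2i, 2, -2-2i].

By linearity: DFT(4x + 3y) = 4·DFT(x) + 3·DFT(y)
= 4·[4, -3-5i, 2, -3+5i] + 3·[6, -2+2i, 2, -2-2i]

Computing element-wise:
Z[0] = 4·(4) + 3·(6) = 34
Z[1] = 4·(-3-5i) + 3·(-2+2i) = -18-14i
Z[2] = 4·(2) + 3·(2) = 14
Z[3] = 4·(-3+5i) + 3·(-2-2i) = -18+14i

DFT(4x + 3y) = 4·X + 3·Y = [34, -18-14i, 14, -18+14i]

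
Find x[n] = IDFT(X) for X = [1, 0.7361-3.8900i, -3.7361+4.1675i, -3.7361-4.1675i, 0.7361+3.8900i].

x[n] = (1/5) Σ(k=0 to 4) X[k] · e^(2πikn/5)

Computing each x[n]:
x[0] = -1
x[1] = 2
x[2] = 2
x[3] = -3
x[4] = 1

x = [-1, 2, 2, -3, 1]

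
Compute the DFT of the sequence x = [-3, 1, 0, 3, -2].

X[k] = Σ(n=0 to 4) x[n] · ω_5^(nk)
where ω_5 = e^(-2πi/5)

Computing each X[k]:
X[0] = -1
X[1] = -5.7361-1.0898i
X[2] = -1.2639-4.6165i
X[3] = -1.2639+4.6165i
X[4] = -5.7361+1.0898i

X = [-1, -5.7361-1.0898i, -1.2639-4.6165i, -1.2639+4.6165i, -5.7361+1.0898i]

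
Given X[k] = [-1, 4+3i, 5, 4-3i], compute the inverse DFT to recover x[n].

x[n] = (1/4) Σ(k=0 to 3) X[k] · e^(2πikn/4)

Computing each x[n]:
x[0] = 3
x[1] = -3
x[2] = -1
x[3] = 0

x = [3, -3, -1, 0]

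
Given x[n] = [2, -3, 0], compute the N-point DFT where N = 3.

X[k] = Σ(n=0 to 2) x[n] · ω_3^(nk)
where ω_3 = e^(-2πi/3)

Computing each X[k]:
X[0] = -1
X[1] = 3.5000+2.5981i
X[2] = 3.5000-2.5981i

X = [-1, 3.5000+2.5981i, 3.5000-2.5981i]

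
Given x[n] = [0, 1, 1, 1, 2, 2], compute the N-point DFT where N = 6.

X[k] = Σ(n=0 to 5) x[n] · ω_6^(nk)
where ω_6 = e^(-2πi/6)

Computing each X[k]:
X[0] = 7
X[1] = -1.0000+1.7321i
X[2] = -2
X[3] = -1
X[4] = -2
X[5] = -1.0000-1.7321i

X = [7, -1.0000+1.7321i, -2, -1, -2, -1.0000-1.7321i]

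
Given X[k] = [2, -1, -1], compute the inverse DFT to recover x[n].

x[n] = (1/3) Σ(k=0 to 2) X[k] · e^(2πikn/3)

Computing each x[n]:
x[0] = 0
x[1] = 1
x[2] = 1

x = [0, 1, 1]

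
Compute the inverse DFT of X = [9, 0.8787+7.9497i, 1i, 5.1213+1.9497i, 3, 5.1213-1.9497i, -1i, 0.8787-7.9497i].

x[n] = (1/8) Σ(k=0 to 7) X[k] · e^(2πikn/8)

Computing each x[n]:
x[0] = 3
x[1] = -2
x[2] = 0
x[3] = 0
x[4] = 0
x[5] = 3
x[6] = 3
x[7] = 2

x = [3, -2, 0, 0, 0, 3, 3, 2]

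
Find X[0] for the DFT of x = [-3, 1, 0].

X[0] = Σ(n=0 to 2) x[n] · ω_3^0 = Σ x[n]
= (-3) + (1) + (0)

X[0] = -2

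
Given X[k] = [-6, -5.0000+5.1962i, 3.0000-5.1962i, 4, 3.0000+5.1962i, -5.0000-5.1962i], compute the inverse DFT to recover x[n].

x[n] = (1/6) Σ(k=0 to 5) X[k] · e^(2πikn/6)

Computing each x[n]:
x[0] = -1
x[1] = -3
x[2] = -3
x[3] = 1
x[4] = 3
x[5] = -3

x = [-1, -3, -3, 1, 3, -3]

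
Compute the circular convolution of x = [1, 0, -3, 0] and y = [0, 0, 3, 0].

(x ⊛ y)[n] = Σ(m=0 to 3) x[m] · y[(n-m) mod 4]

Computing each output sample:
(x ⊛ y)[0] = -9
(x ⊛ y)[1] = 0
(x ⊛ y)[2] = 3
(x ⊛ y)[3] = 0

x ⊛ y = [-9, 0, 3, 0]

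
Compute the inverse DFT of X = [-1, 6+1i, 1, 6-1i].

x[n] = (1/4) Σ(k=0 to 3) X[k] · e^(2πikn/4)

Computing each x[n]:
x[0] = 3
x[1] = -1
x[2] = -3
x[3] = 0

x = [3, -1, -3, 0]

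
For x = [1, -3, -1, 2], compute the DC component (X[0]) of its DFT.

X[0] = Σ(n=0 to 3) x[n] · ω_4^0 = Σ x[n]
= (1) + (-3) + (-1) + (2)

X[0] = -1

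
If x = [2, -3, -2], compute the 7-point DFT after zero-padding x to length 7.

Original 3-point DFT: [-3, 4.5000+0.8660i, 4.5000-0.8660i]
Zero-padded 7-point DFT provides frequency interpolation.

DFT_7([x, 0, ...]) = [-3, 0.5746+4.2954i, 4.4695+2.0570i, 3.4559-0.2620i, 3.4559+0.2620i, 4.4695-2.0570i, 0.5746-4.2954i]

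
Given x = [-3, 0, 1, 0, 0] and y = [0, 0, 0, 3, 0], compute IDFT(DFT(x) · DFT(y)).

(x ⊛ y)[n] = Σ(m=0 to 4) x[m] · y[(n-m) mod 5]

Computing each output sample:
(x ⊛ y)[0] = 3
(x ⊛ y)[1] = 0
(x ⊛ y)[2] = 0
(x ⊛ y)[3] = -9
(x ⊛ y)[4] = 0

x ⊛ y = [3, 0, 0, -9, 0]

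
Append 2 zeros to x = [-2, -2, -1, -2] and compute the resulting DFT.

Original 4-point DFT: [-7, -1, 1, -1]
Zero-padded 6-point DFT provides frequency interpolation.

DFT_6([x, 0, ...]) = [-7, -0.5000+2.5981i, -2.5000+0.8660i, 1, -2.5000-0.8660i, -0.5000-2.5981i]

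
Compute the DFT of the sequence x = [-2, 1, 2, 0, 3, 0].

X[k] = Σ(n=0 to 5) x[n] · ω_6^(nk)
where ω_6 = e^(-2πi/6)

Computing each X[k]:
X[0] = 4
X[1] = -4
X[2] = -5.0000-1.7321i
X[3] = 2
X[4] = -5.0000+1.7321i
X[5] = -4

X = [4, -4, -5.0000-1.7321i, 2, -5.0000+1.7321i, -4]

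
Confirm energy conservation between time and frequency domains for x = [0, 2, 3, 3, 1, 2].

Time domain:
Σ|x[n]|² = |0|² + |2|² + |3|² + |3|² + |1|² + |2|² = 27.0000

Frequency domain:
(1/6)Σ|X[k]|² = (1/6)(|11|² + |-3.0000-1.7321i|² + |-1.0000+1.7321i|² + |-3|² + |-1.0000-1.7321i|² + |-3.0000+1.7321i|²) = (1/6)·162.0000 = 27.0000

Both sides agree, confirming Parseval's theorem.

Σ|x[n]|² = (1/N)Σ|X[k]|² = 27.0000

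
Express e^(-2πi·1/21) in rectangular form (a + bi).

ω_21^1 = e^(-2πi·1/21)
= cos(-2π·1/21) + i·sin(-2π·1/21)
= cos(-2π/21) + i·sin(-2π/21)

ω_21^1 = cos(-2π/21) + i·sin(-2π/21) = 0.9556-0.2948i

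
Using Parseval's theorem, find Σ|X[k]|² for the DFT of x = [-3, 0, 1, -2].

Parseval: Σ|x[n]|² = (1/N)Σ|X[k]|², so Σ|X[k]|² = N·Σ|x[n]|² = 4·14.0000

Σ|X[k]|² = N·Σ|x[n]|² = 4·14.0000 = 56.0000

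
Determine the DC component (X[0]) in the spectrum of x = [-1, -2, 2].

X[0] = Σ(n=0 to 2) x[n] · ω_3^0 = Σ x[n]
= (-1) + (-2) + (2)

X[0] = -1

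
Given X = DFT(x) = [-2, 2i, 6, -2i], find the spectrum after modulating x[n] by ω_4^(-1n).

Modulation property: DFT(ω_4^(-1n)·x[n]) = X[(k-1) mod 4], so circularly shift X by 1 positions.

X[k-1] = [-2i, -2, 2i, 6]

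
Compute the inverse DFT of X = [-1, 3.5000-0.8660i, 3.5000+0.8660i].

x[n] = (1/3) Σ(k=0 to 2) X[k] · e^(2πikn/3)

Computing each x[n]:
x[0] = 2
x[1] = -1
x[2] = -2

x = [2, -1, -2]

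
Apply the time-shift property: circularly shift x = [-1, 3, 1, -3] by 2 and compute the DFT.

Time shift by 2: X_shifted[k] = ω_4^(2k) · X[k]
Shifted x = [1, -3, -1, 3]

DFT(x[n-2]) = [0, 2+6i, 0, 2-6i]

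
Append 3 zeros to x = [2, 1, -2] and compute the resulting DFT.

Original 3-point DFT: [1, 2.5000-2.5981i, 2.5000+2.5981i]
Zero-padded 6-point DFT provides frequency interpolation.

DFT_6([x, 0, ...]) = [1, 3.5000+0.8660i, 2.5000-2.5981i, -1, 2.5000+2.5981i, 3.5000-0.8660i]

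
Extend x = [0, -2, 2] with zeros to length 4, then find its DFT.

Original 3-point DFT: [0, 3.4641i, -3.4641i]
Zero-padded 4-point DFT provides frequency interpolation.

DFT_4([x, 0, ...]) = [0, -2+2i, 4, -2-2i]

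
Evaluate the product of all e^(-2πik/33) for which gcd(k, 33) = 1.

The primitive 33rd roots of unity are ω_33^k for k coprime to 33: k ∈ {1, 2, 4, 5, 7, 8, 10, 13, 14, 16, 17, 19, 20, 23, 25, 26, 28, 29, 31, 32}
Their product equals the constant term of the cyclotomic polynomial Φ_33(x) up to sign.
For n ≥ 3, the product of all primitive nth roots of unity is 1. (For n=1 it is 1; for n=2 it is -1.)

1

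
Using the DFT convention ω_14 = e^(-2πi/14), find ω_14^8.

ω_14^8 = e^(-2πi·8/14)
= cos(-2π·8/14) + i·sin(-2π·8/14)
= cos(-16π/14) + i·sin(-16π/14)

ω_14^8 = cos(-16π/14) + i·sin(-16π/14) = -0.9010+0.4339i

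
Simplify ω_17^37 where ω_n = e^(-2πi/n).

Since ω_17^17 = 1, powers reduce modulo 17.
37 mod 17 = 3
So ω_17^37 = ω_17^3 = e^(-2πi·3/17)

ω_17^37 = ω_17^3 = 0.4457-0.8952i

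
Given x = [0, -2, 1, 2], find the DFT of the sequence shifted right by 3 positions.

Time shift by 3: X_shifted[k] = ω_4^(3k) · X[k]
Shifted x = [-2, 1, 2, 0]

DFT(x[n-3]) = [1, -4-1i, -1, -4+1i]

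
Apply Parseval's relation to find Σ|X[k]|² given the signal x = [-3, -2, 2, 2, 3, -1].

Parseval: Σ|x[n]|² = (1/N)Σ|X[k]|², so Σ|X[k]|² = N·Σ|x[n]|² = 6·31.0000

Σ|X[k]|² = N·Σ|x[n]|² = 6·31.0000 = 186.0000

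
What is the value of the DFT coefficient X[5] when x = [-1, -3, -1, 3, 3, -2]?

X[5] = Σ(n=0 to 5) x[n] · ω_6^(5n) where ω_6 = e^(-2πi/6)
= (-1)·ω_6^0 + (-3)·ω_6^5 + (-1)·ω_6^10 + (3)·ω_6^15 + (3)·ω_6^20 + (-2)·ω_6^25

X[5] = -7.5000-4.3301i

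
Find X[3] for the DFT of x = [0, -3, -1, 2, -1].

X[3] = Σ(n=0 to 4) x[n] · ω_5^(3n) where ω_5 = e^(-2πi/5)
= (0)·ω_5^0 + (-3)·ω_5^3 + (-1)·ω_5^6 + (2)·ω_5^9 + (-1)·ω_5^12

X[3] = 3.5451+1.6776i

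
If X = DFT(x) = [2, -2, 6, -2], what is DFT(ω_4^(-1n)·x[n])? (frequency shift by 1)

Modulation property: DFT(ω_4^(-1n)·x[n]) = X[(k-1) mod 4], so circularly shift X by 1 positions.

X[k-1] = [-2, 2, -2, 6]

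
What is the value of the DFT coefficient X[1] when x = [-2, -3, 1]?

X[1] = Σ(n=0 to 2) x[n] · ω_3^(1n) where ω_3 = e^(-2πi/3)
= (-2)·ω_3^0 + (-3)·ω_3^1 + (1)·ω_3^2

X[1] = -1.0000+3.4641i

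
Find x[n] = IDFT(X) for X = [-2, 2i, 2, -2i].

x[n] = (1/4) Σ(k=0 to 3) X[k] · e^(2πikn/4)

Computing each x[n]:
x[0] = 0
x[1] = -2
x[2] = 0
x[3] = 0

x = [0, -2, 0, 0]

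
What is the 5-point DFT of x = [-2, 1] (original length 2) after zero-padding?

Original 2-point DFT: [-1, -3]
Zero-padded 5-point DFT provides frequency interpolation.

DFT_5([x, 0, ...]) = [-1, -1.6910-0.9511i, -2.8090-0.5878i, -2.8090+0.5878i, -1.6910+0.9511i]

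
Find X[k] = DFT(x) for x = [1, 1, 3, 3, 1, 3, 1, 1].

X[k] = Σ(n=0 to 7) x[n] · ω_8^(nk)
where ω_8 = e^(-2πi/8)

Computing each X[k]:
X[0] = 14
X[1] = -2.8284-2.0000i
X[2] = -2
X[3] = 2.8284+2.0000i
X[4] = -2
X[5] = 2.8284-2.0000i
X[6] = -2
X[7] = -2.8284+2.0000i

X = [14, -2.8284-2.0000i, -2, 2.8284+2.0000i, -2, 2.8284-2.0000i, -2, -2.8284+2.0000i]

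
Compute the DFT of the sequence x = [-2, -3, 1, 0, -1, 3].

X[k] = Σ(n=0 to 5) x[n] · ω_6^(nk)
where ω_6 = e^(-2πi/6)

Computing each X[k]:
X[0] = -2
X[1] = -2.0000+3.4641i
X[2] = -2.0000+6.9282i
X[3] = -2
X[4] = -2.0000-6.9282i
X[5] = -2.0000-3.4641i

X = [-2, -2.0000+3.4641i, -2.0000+6.9282i, -2, -2.0000-6.9282i, -2.0000-3.4641i]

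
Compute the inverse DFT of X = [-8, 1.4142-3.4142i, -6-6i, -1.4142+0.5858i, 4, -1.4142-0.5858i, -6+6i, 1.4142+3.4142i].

x[n] = (1/8) Σ(k=0 to 7) X[k] · e^(2πikn/8)

Computing each x[n]:
x[0] = -2
x[1] = 1
x[2] = 2
x[3] = -3
x[4] = -2
x[5] = -1
x[6] = 0
x[7] = -3

x = [-2, 1, 2, -3, -2, -1, 0, -3]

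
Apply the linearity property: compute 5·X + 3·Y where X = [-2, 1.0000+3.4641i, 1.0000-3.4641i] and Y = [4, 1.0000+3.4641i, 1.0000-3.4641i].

By linearity: DFT(5x + 3y) = 5·DFT(x) + 3·DFT(y)
= 5·[-2, 1.0000+3.4641i, 1.0000-3.4641i] + 3·[4, 1.0000+3.4641i, 1.0000-3.4641i]

Computing element-wise:
Z[0] = 5·(-2) + 3·(4) = 2
Z[1] = 5·(1.0000+3.4641i) + 3·(1.0000+3.4641i) = 8.0000+27.7128i
Z[2] = 5·(1.0000-3.4641i) + 3·(1.0000-3.4641i) = 8.0000-27.7128i

DFT(5x + 3y) = 5·X + 3·Y = [2, 8.0000+27.7128i, 8.0000-27.7128i]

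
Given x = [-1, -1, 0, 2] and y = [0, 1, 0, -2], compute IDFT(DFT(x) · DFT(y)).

(x ⊛ y)[n] = Σ(m=0 to 3) x[m] · y[(n-m) mod 4]

Computing each output sample:
(x ⊛ y)[0] = 4
(x ⊛ y)[1] = -1
(x ⊛ y)[2] = -5
(x ⊛ y)[3] = 2

x ⊛ y = [4, -1, -5, 2]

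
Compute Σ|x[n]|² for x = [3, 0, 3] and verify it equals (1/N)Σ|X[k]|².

Time domain:
Σ|x[n]|² = |3|² + |0|² + |3|² = 18.0000

Frequency domain:
(1/3)Σ|X[k]|² = (1/3)(|6|² + |1.5000+2.5981i|² + |1.5000-2.5981i|²) = (1/3)·54.0000 = 18.0000

Both sides agree, confirming Parseval's theorem.

Σ|x[n]|² = (1/N)Σ|X[k]|² = 18.0000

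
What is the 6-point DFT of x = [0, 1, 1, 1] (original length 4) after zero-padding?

Original 4-point DFT: [3, -1, -1, -1]
Zero-padded 6-point DFT provides frequency interpolation.

DFT_6([x, 0, ...]) = [3, -1.0000-1.7321i, 0, -1, 0, -1.0000+1.7321i]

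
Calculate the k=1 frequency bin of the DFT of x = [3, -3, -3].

X[1] = Σ(n=0 to 2) x[n] · ω_3^(1n) where ω_3 = e^(-2πi/3)
= (3)·ω_3^0 + (-3)·ω_3^1 + (-3)·ω_3^2

X[1] = 6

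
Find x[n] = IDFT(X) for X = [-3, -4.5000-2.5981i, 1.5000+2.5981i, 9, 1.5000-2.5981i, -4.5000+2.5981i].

x[n] = (1/6) Σ(k=0 to 5) X[k] · e^(2πikn/6)

Computing each x[n]:
x[0] = 0
x[1] = -3
x[2] = 3
x[3] = 0
x[4] = 0
x[5] = -3

x = [0, -3, 3, 0, 0, -3]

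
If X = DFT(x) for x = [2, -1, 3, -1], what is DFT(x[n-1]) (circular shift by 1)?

Time shift by 1: X_shifted[k] = ω_4^(1k) · X[k]
Shifted x = [-1, 2, -1, 3]

DFT(x[n-1]) = [3, 1i, -7, -1i]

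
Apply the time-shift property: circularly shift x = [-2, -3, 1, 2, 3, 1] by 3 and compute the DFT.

Time shift by 3: X_shifted[k] = ω_6^(3k) · X[k]
Shifted x = [2, 3, 1, -2, -3, 1]

DFT(x[n-3]) = [2, 7.0000-5.1962i, -1.0000+1.7321i, -2, -1.0000-1.7321i, 7.0000+5.1962i]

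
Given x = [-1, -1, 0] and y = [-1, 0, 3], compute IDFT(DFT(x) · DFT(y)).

(x ⊛ y)[n] = Σ(m=0 to 2) x[m] · y[(n-m) mod 3]

Computing each output sample:
(x ⊛ y)[0] = -2
(x ⊛ y)[1] = 1
(x ⊛ y)[2] = -3

x ⊛ y = [-2, 1, -3]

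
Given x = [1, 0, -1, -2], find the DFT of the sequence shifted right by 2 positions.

Time shift by 2: X_shifted[k] = ω_4^(2k) · X[k]
Shifted x = [-1, -2, 1, 0]

DFT(x[n-2]) = [-2, -2+2i, 2, -2-2i]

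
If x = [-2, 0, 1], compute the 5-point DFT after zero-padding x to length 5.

Original 3-point DFT: [-1, -2.5000+0.8660i, -2.5000-0.8660i]
Zero-padded 5-point DFT provides frequency interpolation.

DFT_5([x, 0, ...]) = [-1, -2.8090-0.5878i, -1.6910+0.9511i, -1.6910-0.9511i, -2.8090+0.5878i]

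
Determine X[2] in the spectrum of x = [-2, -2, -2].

X[2] = Σ(n=0 to 2) x[n] · ω_3^(2n) where ω_3 = e^(-2πi/3)
= (-2)·ω_3^0 + (-2)·ω_3^2 + (-2)·ω_3^4

X[2] = 0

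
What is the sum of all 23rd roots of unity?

Sum of all nth roots of unity equals 0 for n > 1 (geometric series with r ≠ 1).

0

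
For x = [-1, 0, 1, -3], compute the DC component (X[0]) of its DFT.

X[0] = Σ(n=0 to 3) x[n] · ω_4^0 = Σ x[n]
= (-1) + (0) + (1) + (-3)

X[0] = -3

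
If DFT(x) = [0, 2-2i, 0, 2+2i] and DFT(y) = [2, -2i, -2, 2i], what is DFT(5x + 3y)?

By linearity: DFT(5x + 3y) = 5·DFT(x) + 3·DFT(y)
= 5·[0, 2-2i, 0, 2+2i] + 3·[2, -2i, -2, 2i]

Computing element-wise:
Z[0] = 5·(0) + 3·(2) = 6
Z[1] = 5·(2-2i) + 3·(-2i) = 10-16i
Z[2] = 5·(0) + 3·(-2) = -6
Z[3] = 5·(2+2i) + 3·(2i) = 10+16i

DFT(5x + 3y) = 5·X + 3·Y = [6, 10-16i, -6, 10+16i]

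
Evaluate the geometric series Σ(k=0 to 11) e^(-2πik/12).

Sum of all nth roots of unity equals 0 for n > 1 (geometric series with r ≠ 1).

0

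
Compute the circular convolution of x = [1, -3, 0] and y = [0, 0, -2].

(x ⊛ y)[n] = Σ(m=0 to 2) x[m] · y[(n-m) mod 3]

Computing each output sample:
(x ⊛ y)[0] = 6
(x ⊛ y)[1] = 0
(x ⊛ y)[2] = -2

x ⊛ y = [6, 0, -2]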